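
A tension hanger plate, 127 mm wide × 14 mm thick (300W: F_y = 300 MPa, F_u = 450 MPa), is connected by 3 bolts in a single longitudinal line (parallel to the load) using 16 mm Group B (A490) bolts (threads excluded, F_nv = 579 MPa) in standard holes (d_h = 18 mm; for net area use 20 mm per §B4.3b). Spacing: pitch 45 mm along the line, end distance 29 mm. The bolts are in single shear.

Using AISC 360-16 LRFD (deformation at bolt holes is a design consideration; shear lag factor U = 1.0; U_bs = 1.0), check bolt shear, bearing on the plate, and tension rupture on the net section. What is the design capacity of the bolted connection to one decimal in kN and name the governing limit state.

Bolt shear: A_b = π(16)²/4 = 201.06 mm². φR_n = 0.75 × 579 × 201.06 × 3 × 1 = 261.9 kN.
Bearing (14 mm plate, F_u = 450 MPa): end bolts L_c = 29 − 18/2 = 20, R_n = min(1.2×20×14×450, 2.4×16×14×450) = 151.2 kN/bolt; interior L_c = 45 − 18 = 27, R_n = 204.12 kN/bolt. φR_n = 0.75 × (1×151.2 + 2×204.12) = 419.6 kN.
Tension rupture (net): A_n = (127 − 1×20)×14 = 1498 mm² (U = 1.0, A_e = A_n). φR_n = 0.75 × 450 × 1498 = 505.6 kN.
Governing: min(261.9, 419.6, 505.6) = 261.9 kN → bolt shear.

261.9 kN (bolt shear governs)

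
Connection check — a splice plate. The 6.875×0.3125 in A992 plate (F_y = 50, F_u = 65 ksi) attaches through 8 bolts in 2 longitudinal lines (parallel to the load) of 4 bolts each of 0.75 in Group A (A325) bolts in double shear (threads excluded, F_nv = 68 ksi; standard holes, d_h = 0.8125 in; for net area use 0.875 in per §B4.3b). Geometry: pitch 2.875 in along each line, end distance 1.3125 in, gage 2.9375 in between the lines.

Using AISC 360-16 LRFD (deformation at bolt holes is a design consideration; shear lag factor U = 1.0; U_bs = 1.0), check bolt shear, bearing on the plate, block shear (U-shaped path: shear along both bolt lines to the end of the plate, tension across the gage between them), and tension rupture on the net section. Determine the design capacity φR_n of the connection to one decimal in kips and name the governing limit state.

78.1 kips (net-section rupture governs)

Bolt shear: A_b = π(0.75)²/4 = 0.44179 in². φR_n = 0.75 × 68 × 0.44179 × 8 × 2 = 360.5 kips.
Bearing (0.3125 in plate, F_u = 65 ksi): end bolts L_c = 1.3125 − 0.8125/2 = 0.90625, R_n = min(1.2×0.90625×0.3125×65, 2.4×0.75×0.3125×65) = 22.09 kips/bolt; interior L_c = 2.875 − 0.8125 = 2.0625, R_n = 36.563 kips/bolt. φR_n = 0.75 × (2×22.09 + 6×36.563) = 197.7 kips.
Block shear: shear path 2×[1.3125+3×2.875] = 2×9.9375 in, A_gv = 6.2109, A_nv = 2×(9.9375 − 3.5×0.875)×0.3125 = 4.2969 in²; tension across gage: (2.9375 − 1×0.875)×0.3125 = 0.64453 in². R_n = min(0.6×65×4.2969, 0.6×50×6.2109) + 1.0×65×0.64453 = min(167.58, 186.33) + 41.894 = 209.47 kips. φR_n = 0.75 × 209.47 = 157.1 kips.
Tension rupture (net): A_n = (6.875 − 2×0.875)×0.3125 = 1.6016 in² (U = 1.0, A_e = A_n). φR_n = 0.75 × 65 × 1.6016 = 78.1 kips.
Governing: min(360.5, 197.7, 157.1, 78.1) = 78.1 kips → net-section rupture.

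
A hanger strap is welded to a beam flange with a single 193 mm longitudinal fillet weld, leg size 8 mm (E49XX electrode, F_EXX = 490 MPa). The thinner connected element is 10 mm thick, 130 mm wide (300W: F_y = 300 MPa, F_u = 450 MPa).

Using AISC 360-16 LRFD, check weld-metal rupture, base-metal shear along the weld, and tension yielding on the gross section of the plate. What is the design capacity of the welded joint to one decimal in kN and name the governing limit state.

Weld metal: throat = 0.707×8 = 5.656 mm, L = 193 mm. φR_n = 0.75 × 0.6 × 490 × 5.656 × 193 = 240.7 kN.
Base metal shear (10 mm plate): yield φR_n = 1.0×0.6×300×10×193 = 347.4 kN; rupture φR_n = 0.75×0.6×450×10×193 = 390.8 kN; take 347.4 kN (yield).
Tension yield (gross): A_g = 130×10 = 1300 mm². φR_n = 0.90 × 300 × 1300 = 351.0 kN.
Governing: min(240.7, 347.4, 351.0) = 240.7 kN → weld metal.

240.7 kN (weld metal governs)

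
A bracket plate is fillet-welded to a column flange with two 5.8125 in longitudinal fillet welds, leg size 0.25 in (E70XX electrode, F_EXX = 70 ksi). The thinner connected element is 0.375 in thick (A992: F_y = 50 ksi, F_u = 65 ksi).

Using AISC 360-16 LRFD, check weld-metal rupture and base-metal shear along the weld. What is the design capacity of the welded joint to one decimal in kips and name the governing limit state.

64.7 kips (weld metal governs)

Weld metal: throat = 0.707×0.25 = 0.17675 in, L = 2×5.8125 = 11.625 in. φR_n = 0.75 × 0.6 × 70 × 0.17675 × 11.625 = 64.7 kips.
Base metal shear (0.375 in plate): yield φR_n = 1.0×0.6×50×0.375×11.625 = 130.8 kips; rupture φR_n = 0.75×0.6×65×0.375×11.625 = 127.5 kips; take 127.5 kips (rupture).
Governing: min(64.7, 127.5) = 64.7 kips → weld metal.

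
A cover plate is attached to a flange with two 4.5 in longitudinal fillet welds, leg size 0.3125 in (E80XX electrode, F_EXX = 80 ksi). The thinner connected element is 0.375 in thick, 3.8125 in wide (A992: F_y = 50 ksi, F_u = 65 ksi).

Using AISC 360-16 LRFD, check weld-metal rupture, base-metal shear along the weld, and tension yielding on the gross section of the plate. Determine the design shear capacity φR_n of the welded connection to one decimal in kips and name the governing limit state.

64.3 kips (gross-section yield governs)

Weld metal: throat = 0.707×0.3125 = 0.22094 in, L = 2×4.5 = 9 in. φR_n = 0.75 × 0.6 × 80 × 0.22094 × 9 = 71.6 kips.
Base metal shear (0.375 in plate): yield φR_n = 1.0×0.6×50×0.375×9 = 101.3 kips; rupture φR_n = 0.75×0.6×65×0.375×9 = 98.7 kips; take 98.7 kips (rupture).
Tension yield (gross): A_g = 3.8125×0.375 = 1.4297 in². φR_n = 0.90 × 50 × 1.4297 = 64.3 kips.
Governing: min(71.6, 98.7, 64.3) = 64.3 kips → gross-section yield.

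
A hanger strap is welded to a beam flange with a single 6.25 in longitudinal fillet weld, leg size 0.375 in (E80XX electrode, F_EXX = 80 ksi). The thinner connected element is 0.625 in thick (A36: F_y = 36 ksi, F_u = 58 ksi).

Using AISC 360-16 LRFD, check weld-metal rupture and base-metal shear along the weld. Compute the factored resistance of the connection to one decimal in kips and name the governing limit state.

Weld metal: throat = 0.707×0.375 = 0.26513 in, L = 6.25 in. φR_n = 0.75 × 0.6 × 80 × 0.26513 × 6.25 = 59.7 kips.
Base metal shear (0.625 in plate): yield φR_n = 1.0×0.6×36×0.625×6.25 = 84.4 kips; rupture φR_n = 0.75×0.6×58×0.625×6.25 = 102.0 kips; take 84.4 kips (yield).
Governing: min(59.7, 84.4) = 59.7 kips → weld metal.

59.7 kips (weld metal governs)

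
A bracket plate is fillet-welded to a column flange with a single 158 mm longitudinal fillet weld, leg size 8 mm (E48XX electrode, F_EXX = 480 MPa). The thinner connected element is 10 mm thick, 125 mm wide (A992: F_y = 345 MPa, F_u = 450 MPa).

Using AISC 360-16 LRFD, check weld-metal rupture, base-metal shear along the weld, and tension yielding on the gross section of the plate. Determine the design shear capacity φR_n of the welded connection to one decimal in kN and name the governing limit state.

Weld metal: throat = 0.707×8 = 5.656 mm, L = 158 mm. φR_n = 0.75 × 0.6 × 480 × 5.656 × 158 = 193.0 kN.
Base metal shear (10 mm plate): yield φR_n = 1.0×0.6×345×10×158 = 327.1 kN; rupture φR_n = 0.75×0.6×450×10×158 = 320.0 kN; take 320.0 kN (rupture).
Tension yield (gross): A_g = 125×10 = 1250 mm². φR_n = 0.90 × 345 × 1250 = 388.1 kN.
Governing: min(193.0, 320.0, 388.1) = 193.0 kN → weld metal.

193.0 kN (weld metal governs)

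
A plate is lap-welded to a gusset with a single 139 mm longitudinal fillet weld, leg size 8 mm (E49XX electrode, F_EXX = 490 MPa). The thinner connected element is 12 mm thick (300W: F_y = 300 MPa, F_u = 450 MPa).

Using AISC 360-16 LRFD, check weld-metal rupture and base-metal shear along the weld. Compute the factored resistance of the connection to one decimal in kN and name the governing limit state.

173.4 kN (weld metal governs)

Weld metal: throat = 0.707×8 = 5.656 mm, L = 139 mm. φR_n = 0.75 × 0.6 × 490 × 5.656 × 139 = 173.4 kN.
Base metal shear (12 mm plate): yield φR_n = 1.0×0.6×300×12×139 = 300.2 kN; rupture φR_n = 0.75×0.6×450×12×139 = 337.8 kN; take 300.2 kN (yield).
Governing: min(173.4, 300.2) = 173.4 kN → weld metal.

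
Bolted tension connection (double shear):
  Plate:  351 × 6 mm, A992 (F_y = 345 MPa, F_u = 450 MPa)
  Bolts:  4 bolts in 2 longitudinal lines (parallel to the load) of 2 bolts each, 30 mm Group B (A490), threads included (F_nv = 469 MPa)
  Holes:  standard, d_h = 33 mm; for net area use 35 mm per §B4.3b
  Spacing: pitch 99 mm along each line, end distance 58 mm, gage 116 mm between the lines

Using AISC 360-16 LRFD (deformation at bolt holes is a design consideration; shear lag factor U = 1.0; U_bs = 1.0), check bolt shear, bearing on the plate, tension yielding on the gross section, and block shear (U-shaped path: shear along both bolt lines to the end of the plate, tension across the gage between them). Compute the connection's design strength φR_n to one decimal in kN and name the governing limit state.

Bolt shear: A_b = π(30)²/4 = 706.86 mm². φR_n = 0.75 × 469 × 706.86 × 4 × 2 = 1989.1 kN.
Bearing (6 mm plate, F_u = 450 MPa): end bolts L_c = 58 − 33/2 = 41.5, R_n = min(1.2×41.5×6×450, 2.4×30×6×450) = 134.46 kN/bolt; interior L_c = 99 − 33 = 66, R_n = 194.4 kN/bolt. φR_n = 0.75 × (2×134.46 + 2×194.4) = 493.3 kN.
Tension yield (gross): A_g = 351×6 = 2106 mm². φR_n = 0.90 × 345 × 2106 = 653.9 kN.
Block shear: shear path 2×[58+1×99] = 2×157 mm, A_gv = 1884, A_nv = 2×(157 − 1.5×35)×6 = 1254 mm²; tension across gage: (116 − 1×35)×6 = 486 mm². R_n = min(0.6×450×1254, 0.6×345×1884) + 1.0×450×486 = min(338.58, 389.99) + 218.7 = 557.28 kN. φR_n = 0.75 × 557.28 = 418.0 kN.
Governing: min(1989.1, 493.3, 653.9, 418.0) = 418.0 kN → block shear.

418.0 kN (block shear governs)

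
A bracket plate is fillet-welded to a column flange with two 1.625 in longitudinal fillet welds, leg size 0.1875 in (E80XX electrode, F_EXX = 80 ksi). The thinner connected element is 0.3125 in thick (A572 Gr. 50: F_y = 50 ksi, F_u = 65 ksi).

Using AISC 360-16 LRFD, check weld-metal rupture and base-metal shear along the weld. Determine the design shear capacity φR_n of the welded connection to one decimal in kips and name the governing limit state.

Weld metal: throat = 0.707×0.1875 = 0.13256 in, L = 2×1.625 = 3.25 in. φR_n = 0.75 × 0.6 × 80 × 0.13256 × 3.25 = 15.5 kips.
Base metal shear (0.3125 in plate): yield φR_n = 1.0×0.6×50×0.3125×3.25 = 30.5 kips; rupture φR_n = 0.75×0.6×65×0.3125×3.25 = 29.7 kips; take 29.7 kips (rupture).
Governing: min(15.5, 29.7) = 15.5 kips → weld metal.

15.5 kips (weld metal governs)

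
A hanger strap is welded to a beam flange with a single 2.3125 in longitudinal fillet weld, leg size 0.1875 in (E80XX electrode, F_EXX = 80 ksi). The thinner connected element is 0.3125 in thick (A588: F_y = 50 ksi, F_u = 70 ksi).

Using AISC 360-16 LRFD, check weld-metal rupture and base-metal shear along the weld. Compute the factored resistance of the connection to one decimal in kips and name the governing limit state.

11.0 kips (weld metal governs)

Weld metal: throat = 0.707×0.1875 = 0.13256 in, L = 2.3125 in. φR_n = 0.75 × 0.6 × 80 × 0.13256 × 2.3125 = 11.0 kips.
Base metal shear (0.3125 in plate): yield φR_n = 1.0×0.6×50×0.3125×2.3125 = 21.7 kips; rupture φR_n = 0.75×0.6×70×0.3125×2.3125 = 22.8 kips; take 21.7 kips (yield).
Governing: min(11.0, 21.7) = 11.0 kips → weld metal.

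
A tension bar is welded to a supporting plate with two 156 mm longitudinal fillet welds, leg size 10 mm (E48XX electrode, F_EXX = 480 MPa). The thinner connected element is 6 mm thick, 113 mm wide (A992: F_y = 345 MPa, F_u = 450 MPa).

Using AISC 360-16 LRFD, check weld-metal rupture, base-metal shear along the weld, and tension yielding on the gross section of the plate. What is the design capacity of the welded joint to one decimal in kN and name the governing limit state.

Weld metal: throat = 0.707×10 = 7.07 mm, L = 2×156 = 312 mm. φR_n = 0.75 × 0.6 × 480 × 7.07 × 312 = 476.5 kN.
Base metal shear (6 mm plate): yield φR_n = 1.0×0.6×345×6×312 = 387.5 kN; rupture φR_n = 0.75×0.6×450×6×312 = 379.1 kN; take 379.1 kN (rupture).
Tension yield (gross): A_g = 113×6 = 678 mm². φR_n = 0.90 × 345 × 678 = 210.5 kN.
Governing: min(476.5, 379.1, 210.5) = 210.5 kN → gross-section yield.

210.5 kN (gross-section yield governs)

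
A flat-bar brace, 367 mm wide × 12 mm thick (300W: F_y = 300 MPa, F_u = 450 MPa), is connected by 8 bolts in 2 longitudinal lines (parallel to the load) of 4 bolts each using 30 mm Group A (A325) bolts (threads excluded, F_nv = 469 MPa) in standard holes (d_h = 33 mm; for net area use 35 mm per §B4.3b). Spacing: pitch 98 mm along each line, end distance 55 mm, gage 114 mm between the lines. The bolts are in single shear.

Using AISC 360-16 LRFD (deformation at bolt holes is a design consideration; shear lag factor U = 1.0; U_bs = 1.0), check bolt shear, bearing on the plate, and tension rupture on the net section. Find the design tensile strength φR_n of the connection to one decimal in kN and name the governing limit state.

1202.9 kN (net-section rupture governs)

Bolt shear: A_b = π(30)²/4 = 706.86 mm². φR_n = 0.75 × 469 × 706.86 × 8 × 1 = 1989.1 kN.
Bearing (12 mm plate, F_u = 450 MPa): end bolts L_c = 55 − 33/2 = 38.5, R_n = min(1.2×38.5×12×450, 2.4×30×12×450) = 249.48 kN/bolt; interior L_c = 98 − 33 = 65, R_n = 388.8 kN/bolt. φR_n = 0.75 × (2×249.48 + 6×388.8) = 2123.8 kN.
Tension rupture (net): A_n = (367 − 2×35)×12 = 3564 mm² (U = 1.0, A_e = A_n). φR_n = 0.75 × 450 × 3564 = 1202.9 kN.
Governing: min(1989.1, 2123.8, 1202.9) = 1202.9 kN → net-section rupture.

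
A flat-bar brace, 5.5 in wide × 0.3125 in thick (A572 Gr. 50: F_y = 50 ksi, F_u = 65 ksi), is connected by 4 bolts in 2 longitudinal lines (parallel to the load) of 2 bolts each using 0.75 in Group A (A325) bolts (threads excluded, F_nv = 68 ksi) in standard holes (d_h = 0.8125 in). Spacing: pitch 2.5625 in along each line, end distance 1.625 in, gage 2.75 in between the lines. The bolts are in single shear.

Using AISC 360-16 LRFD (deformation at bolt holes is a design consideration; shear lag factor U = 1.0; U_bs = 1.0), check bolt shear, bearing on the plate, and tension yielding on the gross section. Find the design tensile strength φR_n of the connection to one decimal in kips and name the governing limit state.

77.3 kips (gross-section yield governs)

Bolt shear: A_b = π(0.75)²/4 = 0.44179 in². φR_n = 0.75 × 68 × 0.44179 × 4 × 1 = 90.1 kips.
Bearing (0.3125 in plate, F_u = 65 ksi): end bolts L_c = 1.625 − 0.8125/2 = 1.21875, R_n = min(1.2×1.21875×0.3125×65, 2.4×0.75×0.3125×65) = 29.707 kips/bolt; interior L_c = 2.5625 − 0.8125 = 1.75, R_n = 36.563 kips/bolt. φR_n = 0.75 × (2×29.707 + 2×36.563) = 99.4 kips.
Tension yield (gross): A_g = 5.5×0.3125 = 1.7188 in². φR_n = 0.90 × 50 × 1.7188 = 77.3 kips.
Governing: min(90.1, 99.4, 77.3) = 77.3 kips → gross-section yield.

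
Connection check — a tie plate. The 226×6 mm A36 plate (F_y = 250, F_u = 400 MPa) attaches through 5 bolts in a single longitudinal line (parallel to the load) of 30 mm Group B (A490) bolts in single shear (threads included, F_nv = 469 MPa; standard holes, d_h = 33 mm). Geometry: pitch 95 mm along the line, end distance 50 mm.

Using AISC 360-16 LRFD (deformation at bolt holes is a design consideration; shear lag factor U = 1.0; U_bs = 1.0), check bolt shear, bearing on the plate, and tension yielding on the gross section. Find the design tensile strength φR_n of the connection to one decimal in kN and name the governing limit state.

305.1 kN (gross-section yield governs)

Bolt shear: A_b = π(30)²/4 = 706.86 mm². φR_n = 0.75 × 469 × 706.86 × 5 × 1 = 1243.2 kN.
Bearing (6 mm plate, F_u = 400 MPa): end bolts L_c = 50 − 33/2 = 33.5, R_n = min(1.2×33.5×6×400, 2.4×30×6×400) = 96.48 kN/bolt; interior L_c = 95 − 33 = 62, R_n = 172.8 kN/bolt. φR_n = 0.75 × (1×96.48 + 4×172.8) = 590.8 kN.
Tension yield (gross): A_g = 226×6 = 1356 mm². φR_n = 0.90 × 250 × 1356 = 305.1 kN.
Governing: min(1243.2, 590.8, 305.1) = 305.1 kN → gross-section yield.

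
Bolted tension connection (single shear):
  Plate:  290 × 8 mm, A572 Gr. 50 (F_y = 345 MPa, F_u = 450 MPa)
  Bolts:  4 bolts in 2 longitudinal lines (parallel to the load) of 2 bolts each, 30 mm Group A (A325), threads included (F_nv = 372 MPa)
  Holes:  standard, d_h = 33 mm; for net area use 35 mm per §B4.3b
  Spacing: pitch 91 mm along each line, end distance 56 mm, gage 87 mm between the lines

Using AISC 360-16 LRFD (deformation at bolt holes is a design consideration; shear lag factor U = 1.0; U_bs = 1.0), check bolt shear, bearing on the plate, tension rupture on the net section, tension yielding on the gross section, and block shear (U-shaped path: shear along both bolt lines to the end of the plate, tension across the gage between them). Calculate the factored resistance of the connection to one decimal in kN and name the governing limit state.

446.6 kN (block shear governs)

Bolt shear: A_b = π(30)²/4 = 706.86 mm². φR_n = 0.75 × 372 × 706.86 × 4 × 1 = 788.9 kN.
Bearing (8 mm plate, F_u = 450 MPa): end bolts L_c = 56 − 33/2 = 39.5, R_n = min(1.2×39.5×8×450, 2.4×30×8×450) = 170.64 kN/bolt; interior L_c = 91 − 33 = 58, R_n = 250.56 kN/bolt. φR_n = 0.75 × (2×170.64 + 2×250.56) = 631.8 kN.
Tension rupture (net): A_n = (290 − 2×35)×8 = 1760 mm² (U = 1.0, A_e = A_n). φR_n = 0.75 × 450 × 1760 = 594.0 kN.
Tension yield (gross): A_g = 290×8 = 2320 mm². φR_n = 0.90 × 345 × 2320 = 720.4 kN.
Block shear: shear path 2×[56+1×91] = 2×147 mm, A_gv = 2352, A_nv = 2×(147 − 1.5×35)×8 = 1512 mm²; tension across gage: (87 − 1×35)×8 = 416 mm². R_n = min(0.6×450×1512, 0.6×345×2352) + 1.0×450×416 = min(408.24, 486.86) + 187.2 = 595.44 kN. φR_n = 0.75 × 595.44 = 446.6 kN.
Governing: min(788.9, 631.8, 594.0, 720.4, 446.6) = 446.6 kN → block shear.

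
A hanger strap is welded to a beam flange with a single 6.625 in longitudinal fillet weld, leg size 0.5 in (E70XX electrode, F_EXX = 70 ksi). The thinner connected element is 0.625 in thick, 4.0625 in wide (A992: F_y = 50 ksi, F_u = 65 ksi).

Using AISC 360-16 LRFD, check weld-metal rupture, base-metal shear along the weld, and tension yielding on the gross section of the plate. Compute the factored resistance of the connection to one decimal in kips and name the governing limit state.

Weld metal: throat = 0.707×0.5 = 0.3535 in, L = 6.625 in. φR_n = 0.75 × 0.6 × 70 × 0.3535 × 6.625 = 73.8 kips.
Base metal shear (0.625 in plate): yield φR_n = 1.0×0.6×50×0.625×6.625 = 124.2 kips; rupture φR_n = 0.75×0.6×65×0.625×6.625 = 121.1 kips; take 121.1 kips (rupture).
Tension yield (gross): A_g = 4.0625×0.625 = 2.5391 in². φR_n = 0.90 × 50 × 2.5391 = 114.3 kips.
Governing: min(73.8, 121.1, 114.3) = 73.8 kips → weld metal.

73.8 kips (weld metal governs)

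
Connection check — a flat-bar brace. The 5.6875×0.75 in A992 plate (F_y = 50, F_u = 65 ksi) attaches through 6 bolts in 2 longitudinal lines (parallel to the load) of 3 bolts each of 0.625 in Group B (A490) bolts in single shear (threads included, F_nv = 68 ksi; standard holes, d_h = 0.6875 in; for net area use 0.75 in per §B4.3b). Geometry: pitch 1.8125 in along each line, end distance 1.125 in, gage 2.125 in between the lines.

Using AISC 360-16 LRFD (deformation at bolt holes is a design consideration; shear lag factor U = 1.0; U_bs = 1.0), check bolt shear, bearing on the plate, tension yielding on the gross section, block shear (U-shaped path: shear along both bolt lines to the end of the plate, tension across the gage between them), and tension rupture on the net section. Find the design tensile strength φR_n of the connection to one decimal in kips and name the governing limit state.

93.9 kips (bolt shear governs)

Bolt shear: A_b = π(0.625)²/4 = 0.3068 in². φR_n = 0.75 × 68 × 0.3068 × 6 × 1 = 93.9 kips.
Bearing (0.75 in plate, F_u = 65 ksi): end bolts L_c = 1.125 − 0.6875/2 = 0.78125, R_n = min(1.2×0.78125×0.75×65, 2.4×0.625×0.75×65) = 45.703 kips/bolt; interior L_c = 1.8125 − 0.6875 = 1.125, R_n = 65.813 kips/bolt. φR_n = 0.75 × (2×45.703 + 4×65.813) = 266.0 kips.
Tension yield (gross): A_g = 5.6875×0.75 = 4.2656 in². φR_n = 0.90 × 50 × 4.2656 = 192.0 kips.
Block shear: shear path 2×[1.125+2×1.8125] = 2×4.75 in, A_gv = 7.125, A_nv = 2×(4.75 − 2.5×0.75)×0.75 = 4.3125 in²; tension across gage: (2.125 − 1×0.75)×0.75 = 1.0313 in². R_n = min(0.6×65×4.3125, 0.6×50×7.125) + 1.0×65×1.0313 = min(168.19, 213.75) + 67.035 = 235.23 kips. φR_n = 0.75 × 235.23 = 176.4 kips.
Tension rupture (net): A_n = (5.6875 − 2×0.75)×0.75 = 3.1406 in² (U = 1.0, A_e = A_n). φR_n = 0.75 × 65 × 3.1406 = 153.1 kips.
Governing: min(93.9, 266.0, 192.0, 176.4, 153.1) = 93.9 kips → bolt shear.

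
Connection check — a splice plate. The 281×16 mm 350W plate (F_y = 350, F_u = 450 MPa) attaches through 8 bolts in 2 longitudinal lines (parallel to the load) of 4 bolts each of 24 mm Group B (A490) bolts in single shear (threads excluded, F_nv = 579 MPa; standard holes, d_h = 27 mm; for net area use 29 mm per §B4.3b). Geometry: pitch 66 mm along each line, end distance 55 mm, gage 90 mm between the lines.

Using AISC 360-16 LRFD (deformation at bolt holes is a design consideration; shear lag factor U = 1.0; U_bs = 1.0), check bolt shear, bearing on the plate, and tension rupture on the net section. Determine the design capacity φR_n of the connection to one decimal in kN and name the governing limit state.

Bolt shear: A_b = π(24)²/4 = 452.39 mm². φR_n = 0.75 × 579 × 452.39 × 8 × 1 = 1571.6 kN.
Bearing (16 mm plate, F_u = 450 MPa): end bolts L_c = 55 − 27/2 = 41.5, R_n = min(1.2×41.5×16×450, 2.4×24×16×450) = 358.56 kN/bolt; interior L_c = 66 − 27 = 39, R_n = 336.96 kN/bolt. φR_n = 0.75 × (2×358.56 + 6×336.96) = 2054.2 kN.
Tension rupture (net): A_n = (281 − 2×29)×16 = 3568 mm² (U = 1.0, A_e = A_n). φR_n = 0.75 × 450 × 3568 = 1204.2 kN.
Governing: min(1571.6, 2054.2, 1204.2) = 1204.2 kN → net-section rupture.

1204.2 kN (net-section rupture governs)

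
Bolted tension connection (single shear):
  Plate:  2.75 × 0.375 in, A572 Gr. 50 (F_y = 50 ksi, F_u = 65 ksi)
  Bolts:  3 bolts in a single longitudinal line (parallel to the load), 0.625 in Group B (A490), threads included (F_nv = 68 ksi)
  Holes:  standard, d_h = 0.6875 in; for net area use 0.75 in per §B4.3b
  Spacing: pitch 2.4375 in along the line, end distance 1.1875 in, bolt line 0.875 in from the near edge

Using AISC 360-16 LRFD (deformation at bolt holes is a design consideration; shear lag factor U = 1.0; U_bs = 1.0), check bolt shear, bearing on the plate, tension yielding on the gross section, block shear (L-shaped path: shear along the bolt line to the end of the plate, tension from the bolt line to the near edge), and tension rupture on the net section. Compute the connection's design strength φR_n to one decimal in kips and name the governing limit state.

36.6 kips (net-section rupture governs)

Bolt shear: A_b = π(0.625)²/4 = 0.3068 in². φR_n = 0.75 × 68 × 0.3068 × 3 × 1 = 46.9 kips.
Bearing (0.375 in plate, F_u = 65 ksi): end bolts L_c = 1.1875 − 0.6875/2 = 0.84375, R_n = min(1.2×0.84375×0.375×65, 2.4×0.625×0.375×65) = 24.68 kips/bolt; interior L_c = 2.4375 − 0.6875 = 1.75, R_n = 36.563 kips/bolt. φR_n = 0.75 × (1×24.68 + 2×36.563) = 73.4 kips.
Tension yield (gross): A_g = 2.75×0.375 = 1.0313 in². φR_n = 0.90 × 50 × 1.0313 = 46.4 kips.
Block shear: shear path 1×[1.1875+2×2.4375] = 1×6.0625 in, A_gv = 2.2734, A_nv = 1×(6.0625 − 2.5×0.75)×0.375 = 1.5703 in²; tension to near edge: (0.875 − 0.5×0.75)×0.375 = 0.1875 in². R_n = min(0.6×65×1.5703, 0.6×50×2.2734) + 1.0×65×0.1875 = min(61.242, 68.202) + 12.188 = 73.43 kips. φR_n = 0.75 × 73.43 = 55.1 kips.
Tension rupture (net): A_n = (2.75 − 1×0.75)×0.375 = 0.75 in² (U = 1.0, A_e = A_n). φR_n = 0.75 × 65 × 0.75 = 36.6 kips.
Governing: min(46.9, 73.4, 46.4, 55.1, 36.6) = 36.6 kips → net-section rupture.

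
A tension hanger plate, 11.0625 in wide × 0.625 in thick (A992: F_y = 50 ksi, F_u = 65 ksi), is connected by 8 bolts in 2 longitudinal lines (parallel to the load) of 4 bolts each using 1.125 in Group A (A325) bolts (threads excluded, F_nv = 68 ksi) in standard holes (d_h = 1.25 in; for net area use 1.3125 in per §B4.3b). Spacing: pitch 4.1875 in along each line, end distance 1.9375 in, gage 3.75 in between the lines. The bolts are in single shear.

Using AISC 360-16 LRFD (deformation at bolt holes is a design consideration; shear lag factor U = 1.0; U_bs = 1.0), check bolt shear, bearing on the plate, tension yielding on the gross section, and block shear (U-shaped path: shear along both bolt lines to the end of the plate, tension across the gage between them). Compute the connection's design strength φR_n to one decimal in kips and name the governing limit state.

311.1 kips (gross-section yield governs)

Bolt shear: A_b = π(1.125)²/4 = 0.99402 in². φR_n = 0.75 × 68 × 0.99402 × 8 × 1 = 405.6 kips.
Bearing (0.625 in plate, F_u = 65 ksi): end bolts L_c = 1.9375 − 1.25/2 = 1.3125, R_n = min(1.2×1.3125×0.625×65, 2.4×1.125×0.625×65) = 63.984 kips/bolt; interior L_c = 4.1875 − 1.25 = 2.9375, R_n = 109.69 kips/bolt. φR_n = 0.75 × (2×63.984 + 6×109.69) = 589.6 kips.
Tension yield (gross): A_g = 11.0625×0.625 = 6.9141 in². φR_n = 0.90 × 50 × 6.9141 = 311.1 kips.
Block shear: shear path 2×[1.9375+3×4.1875] = 2×14.5 in, A_gv = 18.125, A_nv = 2×(14.5 − 3.5×1.3125)×0.625 = 12.383 in²; tension across gage: (3.75 − 1×1.3125)×0.625 = 1.5234 in². R_n = min(0.6×65×12.383, 0.6×50×18.125) + 1.0×65×1.5234 = min(482.94, 543.75) + 99.021 = 581.96 kips. φR_n = 0.75 × 581.96 = 436.5 kips.
Governing: min(405.6, 589.6, 311.1, 436.5) = 311.1 kips → gross-section yield.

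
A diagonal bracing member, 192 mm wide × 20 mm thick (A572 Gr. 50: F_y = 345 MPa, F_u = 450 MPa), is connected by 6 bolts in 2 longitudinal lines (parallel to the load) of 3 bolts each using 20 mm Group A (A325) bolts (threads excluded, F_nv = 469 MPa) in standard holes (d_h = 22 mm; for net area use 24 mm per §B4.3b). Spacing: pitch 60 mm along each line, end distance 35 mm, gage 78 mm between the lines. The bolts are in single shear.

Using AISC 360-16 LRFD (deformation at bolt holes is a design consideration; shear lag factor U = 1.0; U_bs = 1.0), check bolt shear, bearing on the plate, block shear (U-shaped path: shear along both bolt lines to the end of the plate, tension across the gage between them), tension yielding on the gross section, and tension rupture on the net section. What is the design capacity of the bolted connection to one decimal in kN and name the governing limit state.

663.0 kN (bolt shear governs)

Bolt shear: A_b = π(20)²/4 = 314.16 mm². φR_n = 0.75 × 469 × 314.16 × 6 × 1 = 663.0 kN.
Bearing (20 mm plate, F_u = 450 MPa): end bolts L_c = 35 − 22/2 = 24, R_n = min(1.2×24×20×450, 2.4×20×20×450) = 259.2 kN/bolt; interior L_c = 60 − 22 = 38, R_n = 410.4 kN/bolt. φR_n = 0.75 × (2×259.2 + 4×410.4) = 1620.0 kN.
Block shear: shear path 2×[35+2×60] = 2×155 mm, A_gv = 6200, A_nv = 2×(155 − 2.5×24)×20 = 3800 mm²; tension across gage: (78 − 1×24)×20 = 1080 mm². R_n = min(0.6×450×3800, 0.6×345×6200) + 1.0×450×1080 = min(1026, 1283.4) + 486 = 1512 kN. φR_n = 0.75 × 1512 = 1134.0 kN.
Tension yield (gross): A_g = 192×20 = 3840 mm². φR_n = 0.90 × 345 × 3840 = 1192.3 kN.
Tension rupture (net): A_n = (192 − 2×24)×20 = 2880 mm² (U = 1.0, A_e = A_n). φR_n = 0.75 × 450 × 2880 = 972.0 kN.
Governing: min(663.0, 1620.0, 1134.0, 1192.3, 972.0) = 663.0 kN → bolt shear.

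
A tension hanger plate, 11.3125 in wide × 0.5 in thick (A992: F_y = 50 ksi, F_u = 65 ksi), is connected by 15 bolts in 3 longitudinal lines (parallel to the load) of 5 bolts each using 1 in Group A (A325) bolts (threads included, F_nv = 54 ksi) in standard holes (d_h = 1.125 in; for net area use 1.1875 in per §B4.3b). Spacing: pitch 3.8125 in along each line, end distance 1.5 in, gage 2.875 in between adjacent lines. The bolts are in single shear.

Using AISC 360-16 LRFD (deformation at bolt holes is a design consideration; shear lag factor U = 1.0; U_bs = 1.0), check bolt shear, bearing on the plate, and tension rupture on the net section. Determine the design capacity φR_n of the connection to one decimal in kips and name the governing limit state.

188.9 kips (net-section rupture governs)

Bolt shear: A_b = π(1)²/4 = 0.7854 in². φR_n = 0.75 × 54 × 0.7854 × 15 × 1 = 477.1 kips.
Bearing (0.5 in plate, F_u = 65 ksi): end bolts L_c = 1.5 − 1.125/2 = 0.9375, R_n = min(1.2×0.9375×0.5×65, 2.4×1×0.5×65) = 36.563 kips/bolt; interior L_c = 3.8125 − 1.125 = 2.6875, R_n = 78 kips/bolt. φR_n = 0.75 × (3×36.563 + 12×78) = 784.3 kips.
Tension rupture (net): A_n = (11.3125 − 3×1.1875)×0.5 = 3.875 in² (U = 1.0, A_e = A_n). φR_n = 0.75 × 65 × 3.875 = 188.9 kips.
Governing: min(477.1, 784.3, 188.9) = 188.9 kips → net-section rupture.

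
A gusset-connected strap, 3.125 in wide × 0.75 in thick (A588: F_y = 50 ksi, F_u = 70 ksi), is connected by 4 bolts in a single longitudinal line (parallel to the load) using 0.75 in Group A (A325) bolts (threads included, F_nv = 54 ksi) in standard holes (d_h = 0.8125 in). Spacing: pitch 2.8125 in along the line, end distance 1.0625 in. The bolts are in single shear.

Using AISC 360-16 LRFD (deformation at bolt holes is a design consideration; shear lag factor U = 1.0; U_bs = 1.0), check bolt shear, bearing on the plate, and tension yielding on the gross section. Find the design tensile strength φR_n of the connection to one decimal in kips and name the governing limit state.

71.6 kips (bolt shear governs)

Bolt shear: A_b = π(0.75)²/4 = 0.44179 in². φR_n = 0.75 × 54 × 0.44179 × 4 × 1 = 71.6 kips.
Bearing (0.75 in plate, F_u = 70 ksi): end bolts L_c = 1.0625 − 0.8125/2 = 0.65625, R_n = min(1.2×0.65625×0.75×70, 2.4×0.75×0.75×70) = 41.344 kips/bolt; interior L_c = 2.8125 − 0.8125 = 2, R_n = 94.5 kips/bolt. φR_n = 0.75 × (1×41.344 + 3×94.5) = 243.6 kips.
Tension yield (gross): A_g = 3.125×0.75 = 2.3438 in². φR_n = 0.90 × 50 × 2.3438 = 105.5 kips.
Governing: min(71.6, 243.6, 105.5) = 71.6 kips → bolt shear.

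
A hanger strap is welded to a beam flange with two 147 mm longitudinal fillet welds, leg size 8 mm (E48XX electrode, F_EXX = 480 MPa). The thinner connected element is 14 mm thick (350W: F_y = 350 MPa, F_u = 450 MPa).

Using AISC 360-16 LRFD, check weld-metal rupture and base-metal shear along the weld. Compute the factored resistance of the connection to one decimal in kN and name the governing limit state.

359.2 kN (weld metal governs)

Weld metal: throat = 0.707×8 = 5.656 mm, L = 2×147 = 294 mm. φR_n = 0.75 × 0.6 × 480 × 5.656 × 294 = 359.2 kN.
Base metal shear (14 mm plate): yield φR_n = 1.0×0.6×350×14×294 = 864.4 kN; rupture φR_n = 0.75×0.6×450×14×294 = 833.5 kN; take 833.5 kN (rupture).
Governing: min(359.2, 833.5) = 359.2 kN → weld metal.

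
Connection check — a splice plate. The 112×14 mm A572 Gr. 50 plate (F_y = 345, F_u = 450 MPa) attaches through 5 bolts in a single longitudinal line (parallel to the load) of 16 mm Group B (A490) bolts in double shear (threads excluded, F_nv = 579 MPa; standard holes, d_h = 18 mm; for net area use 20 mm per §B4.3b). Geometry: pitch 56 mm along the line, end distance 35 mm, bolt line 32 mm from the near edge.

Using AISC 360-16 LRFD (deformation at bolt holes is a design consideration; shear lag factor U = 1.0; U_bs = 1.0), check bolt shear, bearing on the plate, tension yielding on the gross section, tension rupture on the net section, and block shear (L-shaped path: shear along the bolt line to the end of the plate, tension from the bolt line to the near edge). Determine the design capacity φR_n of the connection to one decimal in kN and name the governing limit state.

434.7 kN (net-section rupture governs)

Bolt shear: A_b = π(16)²/4 = 201.06 mm². φR_n = 0.75 × 579 × 201.06 × 5 × 2 = 873.1 kN.
Bearing (14 mm plate, F_u = 450 MPa): end bolts L_c = 35 − 18/2 = 26, R_n = min(1.2×26×14×450, 2.4×16×14×450) = 196.56 kN/bolt; interior L_c = 56 − 18 = 38, R_n = 241.92 kN/bolt. φR_n = 0.75 × (1×196.56 + 4×241.92) = 873.2 kN.
Tension yield (gross): A_g = 112×14 = 1568 mm². φR_n = 0.90 × 345 × 1568 = 486.9 kN.
Tension rupture (net): A_n = (112 − 1×20)×14 = 1288 mm² (U = 1.0, A_e = A_n). φR_n = 0.75 × 450 × 1288 = 434.7 kN.
Block shear: shear path 1×[35+4×56] = 1×259 mm, A_gv = 3626, A_nv = 1×(259 − 4.5×20)×14 = 2366 mm²; tension to near edge: (32 − 0.5×20)×14 = 308 mm². R_n = min(0.6×450×2366, 0.6×345×3626) + 1.0×450×308 = min(638.82, 750.58) + 138.6 = 777.42 kN. φR_n = 0.75 × 777.42 = 583.1 kN.
Governing: min(873.1, 873.2, 486.9, 434.7, 583.1) = 434.7 kN → net-section rupture.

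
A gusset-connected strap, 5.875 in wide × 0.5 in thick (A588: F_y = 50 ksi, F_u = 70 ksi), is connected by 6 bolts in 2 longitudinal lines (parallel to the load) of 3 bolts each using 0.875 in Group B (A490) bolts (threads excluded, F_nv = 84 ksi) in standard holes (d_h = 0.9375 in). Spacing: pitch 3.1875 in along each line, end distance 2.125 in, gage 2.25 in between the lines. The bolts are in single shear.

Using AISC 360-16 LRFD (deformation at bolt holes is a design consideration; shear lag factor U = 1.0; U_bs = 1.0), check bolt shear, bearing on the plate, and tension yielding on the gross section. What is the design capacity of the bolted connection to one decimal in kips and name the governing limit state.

Bolt shear: A_b = π(0.875)²/4 = 0.60132 in². φR_n = 0.75 × 84 × 0.60132 × 6 × 1 = 227.3 kips.
Bearing (0.5 in plate, F_u = 70 ksi): end bolts L_c = 2.125 − 0.9375/2 = 1.65625, R_n = min(1.2×1.65625×0.5×70, 2.4×0.875×0.5×70) = 69.563 kips/bolt; interior L_c = 3.1875 − 0.9375 = 2.25, R_n = 73.5 kips/bolt. φR_n = 0.75 × (2×69.563 + 4×73.5) = 324.8 kips.
Tension yield (gross): A_g = 5.875×0.5 = 2.9375 in². φR_n = 0.90 × 50 × 2.9375 = 132.2 kips.
Governing: min(227.3, 324.8, 132.2) = 132.2 kips → gross-section yield.

132.2 kips (gross-section yield governs)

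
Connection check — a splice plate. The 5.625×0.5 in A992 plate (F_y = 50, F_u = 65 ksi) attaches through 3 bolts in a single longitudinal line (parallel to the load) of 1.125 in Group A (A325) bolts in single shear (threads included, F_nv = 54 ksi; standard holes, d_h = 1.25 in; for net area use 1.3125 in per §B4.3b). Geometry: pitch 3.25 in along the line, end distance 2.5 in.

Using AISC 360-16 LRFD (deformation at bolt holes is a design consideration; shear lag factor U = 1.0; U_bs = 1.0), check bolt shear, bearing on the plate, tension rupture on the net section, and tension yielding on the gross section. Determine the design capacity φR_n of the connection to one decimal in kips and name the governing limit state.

Bolt shear: A_b = π(1.125)²/4 = 0.99402 in². φR_n = 0.75 × 54 × 0.99402 × 3 × 1 = 120.8 kips.
Bearing (0.5 in plate, F_u = 65 ksi): end bolts L_c = 2.5 − 1.25/2 = 1.875, R_n = min(1.2×1.875×0.5×65, 2.4×1.125×0.5×65) = 73.125 kips/bolt; interior L_c = 3.25 − 1.25 = 2, R_n = 78 kips/bolt. φR_n = 0.75 × (1×73.125 + 2×78) = 171.8 kips.
Tension rupture (net): A_n = (5.625 − 1×1.3125)×0.5 = 2.1563 in² (U = 1.0, A_e = A_n). φR_n = 0.75 × 65 × 2.1563 = 105.1 kips.
Tension yield (gross): A_g = 5.625×0.5 = 2.8125 in². φR_n = 0.90 × 50 × 2.8125 = 126.6 kips.
Governing: min(120.8, 171.8, 105.1, 126.6) = 105.1 kips → net-section rupture.

105.1 kips (net-section rupture governs)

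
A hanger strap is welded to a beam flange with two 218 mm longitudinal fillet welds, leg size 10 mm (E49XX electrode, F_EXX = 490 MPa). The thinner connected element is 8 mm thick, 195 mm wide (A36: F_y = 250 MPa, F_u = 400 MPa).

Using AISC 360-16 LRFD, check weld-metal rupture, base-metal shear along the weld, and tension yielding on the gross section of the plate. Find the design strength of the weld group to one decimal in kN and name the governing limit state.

351.0 kN (gross-section yield governs)

Weld metal: throat = 0.707×10 = 7.07 mm, L = 2×218 = 436 mm. φR_n = 0.75 × 0.6 × 490 × 7.07 × 436 = 679.7 kN.
Base metal shear (8 mm plate): yield φR_n = 1.0×0.6×250×8×436 = 523.2 kN; rupture φR_n = 0.75×0.6×400×8×436 = 627.8 kN; take 523.2 kN (yield).
Tension yield (gross): A_g = 195×8 = 1560 mm². φR_n = 0.90 × 250 × 1560 = 351.0 kN.
Governing: min(679.7, 523.2, 351.0) = 351.0 kN → gross-section yield.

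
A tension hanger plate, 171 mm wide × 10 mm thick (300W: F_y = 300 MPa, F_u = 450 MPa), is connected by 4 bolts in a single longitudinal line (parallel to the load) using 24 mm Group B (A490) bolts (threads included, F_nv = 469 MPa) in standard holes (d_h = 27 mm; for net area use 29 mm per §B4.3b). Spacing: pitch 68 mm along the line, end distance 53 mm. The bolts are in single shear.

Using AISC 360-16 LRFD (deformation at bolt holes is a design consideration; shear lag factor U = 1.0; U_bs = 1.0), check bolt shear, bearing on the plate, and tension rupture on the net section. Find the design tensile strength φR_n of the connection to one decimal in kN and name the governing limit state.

Bolt shear: A_b = π(24)²/4 = 452.39 mm². φR_n = 0.75 × 469 × 452.39 × 4 × 1 = 636.5 kN.
Bearing (10 mm plate, F_u = 450 MPa): end bolts L_c = 53 − 27/2 = 39.5, R_n = min(1.2×39.5×10×450, 2.4×24×10×450) = 213.3 kN/bolt; interior L_c = 68 − 27 = 41, R_n = 221.4 kN/bolt. φR_n = 0.75 × (1×213.3 + 3×221.4) = 658.1 kN.
Tension rupture (net): A_n = (171 − 1×29)×10 = 1420 mm² (U = 1.0, A_e = A_n). φR_n = 0.75 × 450 × 1420 = 479.3 kN.
Governing: min(636.5, 658.1, 479.3) = 479.3 kN → net-section rupture.

479.3 kN (net-section rupture governs)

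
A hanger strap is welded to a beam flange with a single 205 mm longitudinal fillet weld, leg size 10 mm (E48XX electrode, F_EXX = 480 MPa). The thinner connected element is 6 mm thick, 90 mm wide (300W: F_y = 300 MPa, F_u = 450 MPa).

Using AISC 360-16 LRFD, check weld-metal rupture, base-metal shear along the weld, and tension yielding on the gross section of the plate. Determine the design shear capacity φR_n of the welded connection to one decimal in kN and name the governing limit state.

Weld metal: throat = 0.707×10 = 7.07 mm, L = 205 mm. φR_n = 0.75 × 0.6 × 480 × 7.07 × 205 = 313.1 kN.
Base metal shear (6 mm plate): yield φR_n = 1.0×0.6×300×6×205 = 221.4 kN; rupture φR_n = 0.75×0.6×450×6×205 = 249.1 kN; take 221.4 kN (yield).
Tension yield (gross): A_g = 90×6 = 540 mm². φR_n = 0.90 × 300 × 540 = 145.8 kN.
Governing: min(313.1, 221.4, 145.8) = 145.8 kN → gross-section yield.

145.8 kN (gross-section yield governs)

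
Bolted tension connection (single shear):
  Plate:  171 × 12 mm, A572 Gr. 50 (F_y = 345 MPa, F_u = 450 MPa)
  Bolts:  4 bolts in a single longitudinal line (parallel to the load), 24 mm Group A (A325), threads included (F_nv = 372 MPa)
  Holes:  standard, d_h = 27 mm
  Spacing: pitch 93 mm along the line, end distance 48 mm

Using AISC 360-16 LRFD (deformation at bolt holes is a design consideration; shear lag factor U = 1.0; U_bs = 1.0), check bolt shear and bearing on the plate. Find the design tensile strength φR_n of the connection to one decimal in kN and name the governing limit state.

Bolt shear: A_b = π(24)²/4 = 452.39 mm². φR_n = 0.75 × 372 × 452.39 × 4 × 1 = 504.9 kN.
Bearing (12 mm plate, F_u = 450 MPa): end bolts L_c = 48 − 27/2 = 34.5, R_n = min(1.2×34.5×12×450, 2.4×24×12×450) = 223.56 kN/bolt; interior L_c = 93 − 27 = 66, R_n = 311.04 kN/bolt. φR_n = 0.75 × (1×223.56 + 3×311.04) = 867.5 kN.
Governing: min(504.9, 867.5) = 504.9 kN → bolt shear.

504.9 kN (bolt shear governs)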